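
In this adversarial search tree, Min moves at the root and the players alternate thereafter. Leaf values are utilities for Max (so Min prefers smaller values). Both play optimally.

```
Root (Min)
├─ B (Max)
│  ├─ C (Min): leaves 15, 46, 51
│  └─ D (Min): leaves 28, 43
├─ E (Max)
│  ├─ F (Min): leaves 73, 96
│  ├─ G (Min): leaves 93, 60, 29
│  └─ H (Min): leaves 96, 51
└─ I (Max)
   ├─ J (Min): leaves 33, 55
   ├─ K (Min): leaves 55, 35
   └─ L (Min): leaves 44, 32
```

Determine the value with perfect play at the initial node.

28

C (Min): min(15, 46, 51) = 15
D (Min): min(28, 43) = 28
B (Max): max(15, 28) = 28
F (Min): min(73, 96) = 73
G (Min): min(93, 60, 29) = 29
H (Min): min(96, 51) = 51
E (Max): max(73, 29, 51) = 73
J (Min): min(33, 55) = 33
K (Min): min(55, 35) = 35
L (Min): min(44, 32) = 32
I (Max): max(33, 35, 32) = 35
Root (Min): min(28, 73, 35) = 28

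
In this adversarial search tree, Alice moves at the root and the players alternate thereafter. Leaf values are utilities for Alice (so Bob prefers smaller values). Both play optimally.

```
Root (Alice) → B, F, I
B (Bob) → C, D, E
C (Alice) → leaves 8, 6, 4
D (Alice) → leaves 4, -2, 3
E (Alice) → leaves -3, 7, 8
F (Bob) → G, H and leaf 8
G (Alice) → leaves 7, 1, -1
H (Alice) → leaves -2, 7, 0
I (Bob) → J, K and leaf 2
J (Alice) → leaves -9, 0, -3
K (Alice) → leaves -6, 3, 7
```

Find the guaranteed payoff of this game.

7

C (Alice): max(8, 6, 4) = 8
D (Alice): max(4, -2, 3) = 4
E (Alice): max(-3, 7, 8) = 8
B (Bob): min(8, 4, 8) = 4
G (Alice): max(7, 1, -1) = 7
H (Alice): max(-2, 7, 0) = 7
F (Bob): min(7, 7, 8) = 7
J (Alice): max(-9, 0, -3) = 0
K (Alice): max(-6, 3, 7) = 7
I (Bob): min(0, 7, 2) = 0
Root (Alice): max(4, 7, 0) = 7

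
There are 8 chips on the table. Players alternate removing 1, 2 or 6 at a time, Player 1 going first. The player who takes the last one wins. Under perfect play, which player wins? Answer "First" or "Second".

First

W/L table (W = player to move can force a win):
i:   0  1  2  3  4  5  6  7  8
     L  W  W  L  W  W  W  L  W
Position 8 is W, so the first player wins.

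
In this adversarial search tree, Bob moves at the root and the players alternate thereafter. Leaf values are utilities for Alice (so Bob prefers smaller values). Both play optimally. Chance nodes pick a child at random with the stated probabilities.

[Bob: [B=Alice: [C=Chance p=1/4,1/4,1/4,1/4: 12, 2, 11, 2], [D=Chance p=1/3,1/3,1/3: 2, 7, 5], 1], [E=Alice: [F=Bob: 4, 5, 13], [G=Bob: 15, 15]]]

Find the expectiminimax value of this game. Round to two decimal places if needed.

C (Chance): 1/4·12 + 1/4·2 + 1/4·11 + 1/4·2 = 6.75
D (Chance): 1/3·2 + 1/3·7 + 1/3·5 = 4.67
B (Alice): max(6.75, 4.67, 1) = 6.75
F (Bob): min(4, 5, 13) = 4
G (Bob): min(15, 15) = 15
E (Alice): max(4, 15) = 15
Root (Bob): min(6.75, 15) = 6.75

6.75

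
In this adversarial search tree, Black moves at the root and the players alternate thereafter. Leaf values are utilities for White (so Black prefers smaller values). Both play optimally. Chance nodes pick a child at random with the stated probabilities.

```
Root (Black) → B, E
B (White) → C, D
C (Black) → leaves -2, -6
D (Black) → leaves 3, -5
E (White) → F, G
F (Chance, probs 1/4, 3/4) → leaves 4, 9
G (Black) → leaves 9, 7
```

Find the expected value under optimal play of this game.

-5

C (Black): min(-2, -6) = -6
D (Black): min(3, -5) = -5
B (White): max(-6, -5) = -5
F (Chance): 1/4·4 + 3/4·9 = 7.75
G (Black): min(9, 7) = 7
E (White): max(7.75, 7) = 7.75
Root (Black): min(-5, 7.75) = -5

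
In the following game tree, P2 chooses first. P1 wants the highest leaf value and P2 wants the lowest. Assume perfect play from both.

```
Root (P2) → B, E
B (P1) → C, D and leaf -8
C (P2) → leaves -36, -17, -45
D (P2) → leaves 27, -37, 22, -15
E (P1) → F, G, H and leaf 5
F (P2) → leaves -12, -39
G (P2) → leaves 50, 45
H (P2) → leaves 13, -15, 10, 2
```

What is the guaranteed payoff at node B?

-8

C: min(-36, -17, -45) = -45
D: min(27, -37, 22, -15) = -37
B: max(-45, -37, -8) = -8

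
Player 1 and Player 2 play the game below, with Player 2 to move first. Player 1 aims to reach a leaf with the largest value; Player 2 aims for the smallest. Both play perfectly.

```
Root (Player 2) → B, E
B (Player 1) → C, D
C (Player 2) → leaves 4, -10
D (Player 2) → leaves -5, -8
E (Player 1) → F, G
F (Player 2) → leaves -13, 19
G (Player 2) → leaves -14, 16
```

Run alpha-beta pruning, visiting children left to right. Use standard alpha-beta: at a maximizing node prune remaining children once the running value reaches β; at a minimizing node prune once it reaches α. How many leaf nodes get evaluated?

C [α=-∞,β=+∞]: v=-10
D [α=-10,β=+∞]: v=-8
B [α=-∞,β=+∞]: v=-8
F [α=-∞,β=-8]: v=-13
G [α=-13,β=-8]: v=-14 after child 1 ≤ α → α-cutoff, skip 1
E [α=-∞,β=-8]: v=-13
Root [α=-∞,β=+∞]: v=-13
Leaves evaluated: 7 of 8.

7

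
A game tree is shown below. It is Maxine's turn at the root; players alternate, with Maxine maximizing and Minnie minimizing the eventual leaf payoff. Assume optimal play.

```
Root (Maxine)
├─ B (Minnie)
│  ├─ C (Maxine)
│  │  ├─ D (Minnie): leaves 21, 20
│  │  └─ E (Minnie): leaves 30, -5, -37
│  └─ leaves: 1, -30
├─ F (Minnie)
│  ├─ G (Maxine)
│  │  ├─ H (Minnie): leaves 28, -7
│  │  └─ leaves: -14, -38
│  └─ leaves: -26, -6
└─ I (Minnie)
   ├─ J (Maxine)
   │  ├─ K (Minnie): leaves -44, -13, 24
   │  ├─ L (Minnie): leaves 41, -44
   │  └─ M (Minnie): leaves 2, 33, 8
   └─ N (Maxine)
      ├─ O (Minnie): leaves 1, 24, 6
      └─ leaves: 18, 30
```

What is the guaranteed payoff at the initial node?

2

D (Minnie): min(21, 20) = 20
E (Minnie): min(30, -5, -37) = -37
C (Maxine): max(20, -37) = 20
B (Minnie): min(20, 1, -30) = -30
H (Minnie): min(28, -7) = -7
G (Maxine): max(-7, -14, -38) = -7
F (Minnie): min(-7, -26, -6) = -26
K (Minnie): min(-44, -13, 24) = -44
L (Minnie): min(41, -44) = -44
M (Minnie): min(2, 33, 8) = 2
J (Maxine): max(-44, -44, 2) = 2
O (Minnie): min(1, 24, 6) = 1
N (Maxine): max(1, 18, 30) = 30
I (Minnie): min(2, 30) = 2
Root (Maxine): max(-30, -26, 2) = 2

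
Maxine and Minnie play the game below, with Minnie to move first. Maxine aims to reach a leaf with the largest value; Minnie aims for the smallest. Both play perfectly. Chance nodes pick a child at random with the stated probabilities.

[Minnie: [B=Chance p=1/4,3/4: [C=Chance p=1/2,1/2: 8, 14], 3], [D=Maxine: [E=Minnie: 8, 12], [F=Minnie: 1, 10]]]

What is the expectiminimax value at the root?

5

C (Chance): 1/2·8 + 1/2·14 = 11
B (Chance): 1/4·11 + 3/4·3 = 5
E (Minnie): min(8, 12) = 8
F (Minnie): min(1, 10) = 1
D (Maxine): max(8, 1) = 8
Root (Minnie): min(5, 8) = 5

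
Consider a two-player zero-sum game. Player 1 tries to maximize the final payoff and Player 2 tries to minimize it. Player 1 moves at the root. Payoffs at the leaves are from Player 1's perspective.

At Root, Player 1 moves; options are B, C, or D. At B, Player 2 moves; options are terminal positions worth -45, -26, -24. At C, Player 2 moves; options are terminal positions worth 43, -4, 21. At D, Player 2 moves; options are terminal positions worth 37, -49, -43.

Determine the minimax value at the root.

B (Player 2): min(-45, -26, -24) = -45
C (Player 2): min(43, -4, 21) = -4
D (Player 2): min(37, -49, -43) = -49
Root (Player 1): max(-45, -4, -49) = -4

-4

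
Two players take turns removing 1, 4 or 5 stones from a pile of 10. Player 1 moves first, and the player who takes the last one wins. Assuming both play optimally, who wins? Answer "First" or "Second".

Second

i:   0  1  2  3  4  5  6  7  8  9 10
     L  W  L  W  W  W  W  W  L  W  L
Position 10 is L, so the second player wins.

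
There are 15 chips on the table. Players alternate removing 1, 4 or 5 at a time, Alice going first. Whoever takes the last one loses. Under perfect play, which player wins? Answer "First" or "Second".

Mark each pile size as W (mover wins) or L (mover loses):
i:   0  1  2  3  4  5  6  7  8  9 10 11 12 13 14 15
     W  L  W  L  W  W  W  W  W  L  W  L  W  W  W  W
Position 15 is W, so the first player wins.

First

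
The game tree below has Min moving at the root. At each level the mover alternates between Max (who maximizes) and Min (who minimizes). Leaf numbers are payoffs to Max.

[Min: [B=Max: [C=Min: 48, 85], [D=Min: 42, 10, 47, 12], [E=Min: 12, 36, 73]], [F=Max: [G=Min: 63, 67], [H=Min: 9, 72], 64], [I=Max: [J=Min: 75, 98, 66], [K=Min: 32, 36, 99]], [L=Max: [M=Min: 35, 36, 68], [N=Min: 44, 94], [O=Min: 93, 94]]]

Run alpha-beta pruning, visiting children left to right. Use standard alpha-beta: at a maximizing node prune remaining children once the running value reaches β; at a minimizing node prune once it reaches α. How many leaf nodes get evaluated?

16

C [α=-∞,β=+∞]: v=48
D [α=48,β=+∞]: v=42 after child 1 ≤ α → α-cutoff, skip 3
E [α=48,β=+∞]: v=12 after child 1 ≤ α → α-cutoff, skip 2
B [α=-∞,β=+∞]: v=48
G [α=-∞,β=48]: v=63
F [α=-∞,β=48]: v=63 after child 1 ≥ β → β-cutoff, skip 2
J [α=-∞,β=48]: v=66
I [α=-∞,β=48]: v=66 after child 1 ≥ β → β-cutoff, skip 1
M [α=-∞,β=48]: v=35
N [α=35,β=48]: v=44
O [α=44,β=48]: v=93
L [α=-∞,β=48]: v=93
Root [α=-∞,β=+∞]: v=48
Leaves evaluated: 16 of 27.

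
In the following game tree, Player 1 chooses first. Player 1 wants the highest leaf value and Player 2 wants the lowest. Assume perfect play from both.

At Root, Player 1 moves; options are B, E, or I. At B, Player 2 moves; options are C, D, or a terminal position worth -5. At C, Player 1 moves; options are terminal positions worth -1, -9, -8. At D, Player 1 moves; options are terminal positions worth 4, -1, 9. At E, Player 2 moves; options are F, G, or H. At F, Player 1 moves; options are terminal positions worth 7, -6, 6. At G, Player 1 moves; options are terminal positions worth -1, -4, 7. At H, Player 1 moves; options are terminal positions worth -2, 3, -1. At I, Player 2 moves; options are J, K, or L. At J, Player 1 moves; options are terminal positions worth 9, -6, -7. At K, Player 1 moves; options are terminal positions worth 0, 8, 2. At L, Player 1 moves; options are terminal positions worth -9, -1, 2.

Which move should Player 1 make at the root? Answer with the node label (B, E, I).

C (Player 1): max(-1, -9, -8) = -1
D (Player 1): max(4, -1, 9) = 9
B (Player 2): min(-1, 9, -5) = -5
F (Player 1): max(7, -6, 6) = 7
G (Player 1): max(-1, -4, 7) = 7
H (Player 1): max(-2, 3, -1) = 3
E (Player 2): min(7, 7, 3) = 3
J (Player 1): max(9, -6, -7) = 9
K (Player 1): max(0, 8, 2) = 8
L (Player 1): max(-9, -1, 2) = 2
I (Player 2): min(9, 8, 2) = 2
Root (Player 1): max(-5, 3, 2) = 3
Player 1 picks the child with the highest value: E (value 3).

E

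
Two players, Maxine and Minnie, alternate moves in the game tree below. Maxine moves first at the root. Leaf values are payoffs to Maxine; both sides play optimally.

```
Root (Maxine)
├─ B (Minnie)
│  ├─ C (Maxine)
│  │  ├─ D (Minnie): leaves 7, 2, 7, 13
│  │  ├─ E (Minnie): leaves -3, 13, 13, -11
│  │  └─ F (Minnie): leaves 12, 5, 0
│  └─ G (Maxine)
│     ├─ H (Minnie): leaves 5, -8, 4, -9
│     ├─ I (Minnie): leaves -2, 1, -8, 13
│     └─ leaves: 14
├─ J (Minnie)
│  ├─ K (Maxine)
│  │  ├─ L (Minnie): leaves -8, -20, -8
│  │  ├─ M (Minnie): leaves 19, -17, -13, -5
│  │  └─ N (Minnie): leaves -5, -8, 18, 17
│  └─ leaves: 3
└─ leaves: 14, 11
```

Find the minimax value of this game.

14

D (Minnie): min(7, 2, 7, 13) = 2
E (Minnie): min(-3, 13, 13, -11) = -11
F (Minnie): min(12, 5, 0) = 0
C (Maxine): max(2, -11, 0) = 2
H (Minnie): min(5, -8, 4, -9) = -9
I (Minnie): min(-2, 1, -8, 13) = -8
G (Maxine): max(-9, -8, 14) = 14
B (Minnie): min(2, 14) = 2
L (Minnie): min(-8, -20, -8) = -20
M (Minnie): min(19, -17, -13, -5) = -17
N (Minnie): min(-5, -8, 18, 17) = -8
K (Maxine): max(-20, -17, -8) = -8
J (Minnie): min(-8, 3) = -8
Root (Maxine): max(2, -8, 14, 11) = 14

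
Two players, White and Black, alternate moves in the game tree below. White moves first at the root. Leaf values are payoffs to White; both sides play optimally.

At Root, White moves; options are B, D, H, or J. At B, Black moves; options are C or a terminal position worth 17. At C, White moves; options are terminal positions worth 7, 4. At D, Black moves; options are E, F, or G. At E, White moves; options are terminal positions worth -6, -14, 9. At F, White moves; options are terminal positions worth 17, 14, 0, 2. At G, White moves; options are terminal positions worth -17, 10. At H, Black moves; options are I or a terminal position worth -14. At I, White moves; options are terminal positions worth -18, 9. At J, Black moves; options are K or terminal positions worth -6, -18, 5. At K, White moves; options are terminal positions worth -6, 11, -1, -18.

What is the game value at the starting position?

9

C (White): max(7, 4) = 7
B (Black): min(7, 17) = 7
E (White): max(-6, -14, 9) = 9
F (White): max(17, 14, 0, 2) = 17
G (White): max(-17, 10) = 10
D (Black): min(9, 17, 10) = 9
I (White): max(-18, 9) = 9
H (Black): min(9, -14) = -14
K (White): max(-6, 11, -1, -18) = 11
J (Black): min(11, -6, -18, 5) = -18
Root (White): max(7, 9, -14, -18) = 9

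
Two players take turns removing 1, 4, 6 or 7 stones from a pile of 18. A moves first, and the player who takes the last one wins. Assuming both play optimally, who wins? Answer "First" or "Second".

i:   0  1  2  3  4  5  6  7  8  9 10 11 12 13 14 15 16 17 18
     L  W  L  W  W  L  W  W  W  W  L  W  W  L  W  L  W  W  L
Position 18 is L, so the second player wins.

Second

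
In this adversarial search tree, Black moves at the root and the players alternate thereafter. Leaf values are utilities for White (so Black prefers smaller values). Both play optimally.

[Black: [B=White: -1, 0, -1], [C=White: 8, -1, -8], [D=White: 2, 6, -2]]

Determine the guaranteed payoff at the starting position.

0

B (White): max(-1, 0, -1) = 0
C (White): max(8, -1, -8) = 8
D (White): max(2, 6, -2) = 6
Root (Black): min(0, 8, 6) = 0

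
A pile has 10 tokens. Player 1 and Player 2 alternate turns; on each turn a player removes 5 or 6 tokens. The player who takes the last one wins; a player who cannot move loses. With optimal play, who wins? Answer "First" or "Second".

Mark each pile size as W (mover wins) or L (mover loses):
i:   0  1  2  3  4  5  6  7  8  9 10
     L  L  L  L  L  W  W  W  W  W  W
Position 10 is W, so the first player wins.

First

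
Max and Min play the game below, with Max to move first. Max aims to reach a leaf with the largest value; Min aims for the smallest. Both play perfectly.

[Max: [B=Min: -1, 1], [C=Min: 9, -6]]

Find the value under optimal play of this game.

-1

B (Min): min(-1, 1) = -1
C (Min): min(9, -6) = -6
Root (Max): max(-1, -6) = -1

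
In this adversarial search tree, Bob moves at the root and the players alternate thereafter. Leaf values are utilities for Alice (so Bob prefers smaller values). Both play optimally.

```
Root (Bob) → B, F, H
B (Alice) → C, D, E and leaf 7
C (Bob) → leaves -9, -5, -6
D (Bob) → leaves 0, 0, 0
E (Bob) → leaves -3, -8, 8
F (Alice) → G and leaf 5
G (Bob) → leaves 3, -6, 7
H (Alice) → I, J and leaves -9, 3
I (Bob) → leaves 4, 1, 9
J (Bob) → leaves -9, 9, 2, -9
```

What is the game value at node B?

7

C: min(-9, -5, -6) = -9
D: min(0, 0, 0) = 0
E: min(-3, -8, 8) = -8
B: max(-9, 0, -8, 7) = 7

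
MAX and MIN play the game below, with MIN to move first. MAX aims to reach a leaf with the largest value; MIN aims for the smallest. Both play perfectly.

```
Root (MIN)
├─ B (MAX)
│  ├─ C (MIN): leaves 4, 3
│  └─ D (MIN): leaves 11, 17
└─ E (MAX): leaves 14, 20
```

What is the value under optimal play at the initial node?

11

C (MIN): min(4, 3) = 3
D (MIN): min(11, 17) = 11
B (MAX): max(3, 11) = 11
E (MAX): max(14, 20) = 20
Root (MIN): min(11, 20) = 11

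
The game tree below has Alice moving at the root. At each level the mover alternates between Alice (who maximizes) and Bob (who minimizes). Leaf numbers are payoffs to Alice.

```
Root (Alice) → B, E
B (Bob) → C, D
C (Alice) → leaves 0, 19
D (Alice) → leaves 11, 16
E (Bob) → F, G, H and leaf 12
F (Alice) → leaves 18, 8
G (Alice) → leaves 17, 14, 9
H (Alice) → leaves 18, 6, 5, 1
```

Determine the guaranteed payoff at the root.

16

C (Alice): max(0, 19) = 19
D (Alice): max(11, 16) = 16
B (Bob): min(19, 16) = 16
F (Alice): max(18, 8) = 18
G (Alice): max(17, 14, 9) = 17
H (Alice): max(18, 6, 5, 1) = 18
E (Bob): min(18, 17, 18, 12) = 12
Root (Alice): max(16, 12) = 16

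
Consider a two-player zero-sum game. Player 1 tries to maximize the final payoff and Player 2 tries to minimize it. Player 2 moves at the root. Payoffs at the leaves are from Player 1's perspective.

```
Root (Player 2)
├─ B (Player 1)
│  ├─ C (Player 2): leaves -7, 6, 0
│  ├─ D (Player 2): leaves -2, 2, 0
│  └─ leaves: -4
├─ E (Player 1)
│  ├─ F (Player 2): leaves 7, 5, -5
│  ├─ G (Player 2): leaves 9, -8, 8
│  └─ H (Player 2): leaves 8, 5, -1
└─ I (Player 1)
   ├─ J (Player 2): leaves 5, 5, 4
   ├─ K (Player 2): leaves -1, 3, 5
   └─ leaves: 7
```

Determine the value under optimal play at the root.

C (Player 2): min(-7, 6, 0) = -7
D (Player 2): min(-2, 2, 0) = -2
B (Player 1): max(-7, -2, -4) = -2
F (Player 2): min(7, 5, -5) = -5
G (Player 2): min(9, -8, 8) = -8
H (Player 2): min(8, 5, -1) = -1
E (Player 1): max(-5, -8, -1) = -1
J (Player 2): min(5, 5, 4) = 4
K (Player 2): min(-1, 3, 5) = -1
I (Player 1): max(4, -1, 7) = 7
Root (Player 2): min(-2, -1, 7) = -2

-2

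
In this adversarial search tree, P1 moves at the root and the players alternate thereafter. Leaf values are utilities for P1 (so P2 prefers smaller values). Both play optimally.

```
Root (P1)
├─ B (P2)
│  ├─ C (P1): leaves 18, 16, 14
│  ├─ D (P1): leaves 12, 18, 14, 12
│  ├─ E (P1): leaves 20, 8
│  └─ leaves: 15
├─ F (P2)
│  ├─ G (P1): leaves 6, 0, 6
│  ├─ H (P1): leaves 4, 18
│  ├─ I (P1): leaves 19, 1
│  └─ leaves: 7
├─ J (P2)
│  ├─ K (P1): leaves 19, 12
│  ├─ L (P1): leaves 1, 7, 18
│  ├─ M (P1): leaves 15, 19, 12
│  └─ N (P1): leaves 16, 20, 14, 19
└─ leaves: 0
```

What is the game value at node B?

15

C: max(18, 16, 14) = 18
D: max(12, 18, 14, 12) = 18
E: max(20, 8) = 20
B: min(18, 18, 20, 15) = 15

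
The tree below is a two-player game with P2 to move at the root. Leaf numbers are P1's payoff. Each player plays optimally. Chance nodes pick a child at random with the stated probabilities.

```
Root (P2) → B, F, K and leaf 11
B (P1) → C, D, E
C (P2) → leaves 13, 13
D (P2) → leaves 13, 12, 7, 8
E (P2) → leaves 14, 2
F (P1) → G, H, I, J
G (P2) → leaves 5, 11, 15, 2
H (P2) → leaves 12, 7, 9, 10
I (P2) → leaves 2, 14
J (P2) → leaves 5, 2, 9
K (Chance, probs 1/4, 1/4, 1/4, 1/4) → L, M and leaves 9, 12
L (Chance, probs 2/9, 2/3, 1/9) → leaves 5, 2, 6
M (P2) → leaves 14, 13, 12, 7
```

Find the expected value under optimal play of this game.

C (P2): min(13, 13) = 13
D (P2): min(13, 12, 7, 8) = 7
E (P2): min(14, 2) = 2
B (P1): max(13, 7, 2) = 13
G (P2): min(5, 11, 15, 2) = 2
H (P2): min(12, 7, 9, 10) = 7
I (P2): min(2, 14) = 2
J (P2): min(5, 2, 9) = 2
F (P1): max(2, 7, 2, 2) = 7
L (Chance): 2/9·5 + 2/3·2 + 1/9·6 = 3.11
M (P2): min(14, 13, 12, 7) = 7
K (Chance): 1/4·3.11 + 1/4·7 + 1/4·9 + 1/4·12 = 7.78
Root (P2): min(13, 7, 7.78, 11) = 7

7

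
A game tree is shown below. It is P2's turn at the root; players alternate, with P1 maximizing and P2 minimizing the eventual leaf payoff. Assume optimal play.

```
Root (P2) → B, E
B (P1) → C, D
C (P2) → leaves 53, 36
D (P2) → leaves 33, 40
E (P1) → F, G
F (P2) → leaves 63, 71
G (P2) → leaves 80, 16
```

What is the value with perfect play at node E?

63

F: min(63, 71) = 63
G: min(80, 16) = 16
E: max(63, 16) = 63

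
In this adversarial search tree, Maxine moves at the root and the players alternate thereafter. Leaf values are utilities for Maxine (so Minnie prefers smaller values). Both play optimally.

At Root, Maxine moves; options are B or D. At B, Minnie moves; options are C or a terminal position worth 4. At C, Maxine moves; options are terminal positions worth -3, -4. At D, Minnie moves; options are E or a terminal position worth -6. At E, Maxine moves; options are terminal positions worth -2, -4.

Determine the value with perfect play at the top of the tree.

C (Maxine): max(-3, -4) = -3
B (Minnie): min(-3, 4) = -3
E (Maxine): max(-2, -4) = -2
D (Minnie): min(-2, -6) = -6
Root (Maxine): max(-3, -6) = -3

-3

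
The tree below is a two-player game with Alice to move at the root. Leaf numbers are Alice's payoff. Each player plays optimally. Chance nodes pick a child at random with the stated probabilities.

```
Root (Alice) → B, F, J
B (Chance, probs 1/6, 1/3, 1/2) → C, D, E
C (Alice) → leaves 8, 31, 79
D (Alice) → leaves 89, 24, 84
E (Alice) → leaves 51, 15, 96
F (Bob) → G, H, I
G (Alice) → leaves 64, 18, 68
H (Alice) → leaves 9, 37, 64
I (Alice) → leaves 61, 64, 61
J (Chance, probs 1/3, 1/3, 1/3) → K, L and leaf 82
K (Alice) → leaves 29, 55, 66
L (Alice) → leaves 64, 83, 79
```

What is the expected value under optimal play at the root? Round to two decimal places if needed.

90.83

C (Alice): max(8, 31, 79) = 79
D (Alice): max(89, 24, 84) = 89
E (Alice): max(51, 15, 96) = 96
B (Chance): 1/6·79 + 1/3·89 + 1/2·96 = 90.83
G (Alice): max(64, 18, 68) = 68
H (Alice): max(9, 37, 64) = 64
I (Alice): max(61, 64, 61) = 64
F (Bob): min(68, 64, 64) = 64
K (Alice): max(29, 55, 66) = 66
L (Alice): max(64, 83, 79) = 83
J (Chance): 1/3·66 + 1/3·83 + 1/3·82 = 77
Root (Alice): max(90.83, 64, 77) = 90.83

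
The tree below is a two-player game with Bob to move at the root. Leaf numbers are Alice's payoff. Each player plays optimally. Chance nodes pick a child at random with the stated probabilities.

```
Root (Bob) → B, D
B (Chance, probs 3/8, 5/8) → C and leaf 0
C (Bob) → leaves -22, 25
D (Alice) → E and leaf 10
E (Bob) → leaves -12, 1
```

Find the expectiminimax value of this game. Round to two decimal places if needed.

C (Bob): min(-22, 25) = -22
B (Chance): 3/8·-22 + 5/8·0 = -8.25
E (Bob): min(-12, 1) = -12
D (Alice): max(-12, 10) = 10
Root (Bob): min(-8.25, 10) = -8.25

-8.25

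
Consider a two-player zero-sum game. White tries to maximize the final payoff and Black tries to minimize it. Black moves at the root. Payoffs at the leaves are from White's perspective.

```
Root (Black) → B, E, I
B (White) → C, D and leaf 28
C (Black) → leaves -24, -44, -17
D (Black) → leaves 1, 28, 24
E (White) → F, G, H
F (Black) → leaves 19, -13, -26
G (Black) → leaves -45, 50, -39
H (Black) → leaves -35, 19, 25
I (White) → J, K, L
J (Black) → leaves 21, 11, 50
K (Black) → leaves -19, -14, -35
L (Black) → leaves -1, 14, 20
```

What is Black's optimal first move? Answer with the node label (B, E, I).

C (Black): min(-24, -44, -17) = -44
D (Black): min(1, 28, 24) = 1
B (White): max(-44, 1, 28) = 28
F (Black): min(19, -13, -26) = -26
G (Black): min(-45, 50, -39) = -45
H (Black): min(-35, 19, 25) = -35
E (White): max(-26, -45, -35) = -26
J (Black): min(21, 11, 50) = 11
K (Black): min(-19, -14, -35) = -35
L (Black): min(-1, 14, 20) = -1
I (White): max(11, -35, -1) = 11
Root (Black): min(28, -26, 11) = -26
Black picks the child with the lowest value: E (value -26).

E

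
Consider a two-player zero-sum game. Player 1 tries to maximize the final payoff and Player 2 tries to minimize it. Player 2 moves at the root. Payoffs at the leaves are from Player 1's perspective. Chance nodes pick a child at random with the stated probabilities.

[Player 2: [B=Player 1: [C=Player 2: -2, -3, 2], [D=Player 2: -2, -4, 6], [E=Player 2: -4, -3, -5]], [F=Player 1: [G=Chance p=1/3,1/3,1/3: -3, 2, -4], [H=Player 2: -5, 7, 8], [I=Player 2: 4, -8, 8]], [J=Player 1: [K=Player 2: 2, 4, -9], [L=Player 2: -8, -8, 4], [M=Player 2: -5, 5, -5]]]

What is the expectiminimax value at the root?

C (Player 2): min(-2, -3, 2) = -3
D (Player 2): min(-2, -4, 6) = -4
E (Player 2): min(-4, -3, -5) = -5
B (Player 1): max(-3, -4, -5) = -3
G (Chance): 1/3·-3 + 1/3·2 + 1/3·-4 = -1.67
H (Player 2): min(-5, 7, 8) = -5
I (Player 2): min(4, -8, 8) = -8
F (Player 1): max(-1.67, -5, -8) = -1.67
K (Player 2): min(2, 4, -9) = -9
L (Player 2): min(-8, -8, 4) = -8
M (Player 2): min(-5, 5, -5) = -5
J (Player 1): max(-9, -8, -5) = -5
Root (Player 2): min(-3, -1.67, -5) = -5

-5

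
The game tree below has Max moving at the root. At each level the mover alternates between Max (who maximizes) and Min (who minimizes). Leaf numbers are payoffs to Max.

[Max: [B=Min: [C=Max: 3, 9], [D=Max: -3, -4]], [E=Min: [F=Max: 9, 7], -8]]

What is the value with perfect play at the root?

-3

C (Max): max(3, 9) = 9
D (Max): max(-3, -4) = -3
B (Min): min(9, -3) = -3
F (Max): max(9, 7) = 9
E (Min): min(9, -8) = -8
Root (Max): max(-3, -8) = -3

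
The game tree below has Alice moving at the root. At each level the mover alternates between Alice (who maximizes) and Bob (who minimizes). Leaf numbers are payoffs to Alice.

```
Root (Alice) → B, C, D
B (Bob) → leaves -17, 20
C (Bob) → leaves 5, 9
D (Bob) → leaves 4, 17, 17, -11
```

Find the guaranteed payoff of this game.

5

B (Bob): min(-17, 20) = -17
C (Bob): min(5, 9) = 5
D (Bob): min(4, 17, 17, -11) = -11
Root (Alice): max(-17, 5, -11) = 5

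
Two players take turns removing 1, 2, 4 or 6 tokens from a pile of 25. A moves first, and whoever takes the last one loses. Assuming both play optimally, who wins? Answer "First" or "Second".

Second

W/L table (W = player to move can force a win):
i:   0  1  2  3  4  5  6  7  8  9 10 11 12 13 14 15 16 17 18 19 20 21 22 23 24 25
     W  L  W  W  L  W  W  W  W  L  W  W  L  W  W  W  W  L  W  W  L  W  W  W  W  L
Position 25 is L, so the second player wins.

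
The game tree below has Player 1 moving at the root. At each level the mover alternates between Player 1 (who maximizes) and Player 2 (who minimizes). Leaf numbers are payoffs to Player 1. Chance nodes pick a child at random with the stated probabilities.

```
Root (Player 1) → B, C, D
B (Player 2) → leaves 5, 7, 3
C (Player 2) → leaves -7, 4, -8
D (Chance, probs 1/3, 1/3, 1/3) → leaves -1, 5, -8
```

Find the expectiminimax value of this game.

B (Player 2): min(5, 7, 3) = 3
C (Player 2): min(-7, 4, -8) = -8
D (Chance): 1/3·-1 + 1/3·5 + 1/3·-8 = -1.33
Root (Player 1): max(3, -8, -1.33) = 3

3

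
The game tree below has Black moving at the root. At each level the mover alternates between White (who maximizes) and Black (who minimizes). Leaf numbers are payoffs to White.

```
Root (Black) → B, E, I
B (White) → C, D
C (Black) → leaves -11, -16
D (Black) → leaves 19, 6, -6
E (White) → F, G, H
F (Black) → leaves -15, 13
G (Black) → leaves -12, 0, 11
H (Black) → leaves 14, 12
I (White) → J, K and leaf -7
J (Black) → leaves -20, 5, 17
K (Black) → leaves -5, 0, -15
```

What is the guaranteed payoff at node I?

-7

J: min(-20, 5, 17) = -20
K: min(-5, 0, -15) = -15
I: max(-20, -15, -7) = -7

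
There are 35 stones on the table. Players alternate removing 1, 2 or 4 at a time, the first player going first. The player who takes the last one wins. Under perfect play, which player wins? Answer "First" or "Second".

i:   0  1  2  3  4  5  6  7  8  9 10 11 12 13 14 15 16 17 18 19 20 21 22 23 24 25 26 27 28 29 30 31 32 33 34 35
     L  W  W  L  W  W  L  W  W  L  W  W  L  W  W  L  W  W  L  W  W  L  W  W  L  W  W  L  W  W  L  W  W  L  W  W
Position 35 is W, so the first player wins.

First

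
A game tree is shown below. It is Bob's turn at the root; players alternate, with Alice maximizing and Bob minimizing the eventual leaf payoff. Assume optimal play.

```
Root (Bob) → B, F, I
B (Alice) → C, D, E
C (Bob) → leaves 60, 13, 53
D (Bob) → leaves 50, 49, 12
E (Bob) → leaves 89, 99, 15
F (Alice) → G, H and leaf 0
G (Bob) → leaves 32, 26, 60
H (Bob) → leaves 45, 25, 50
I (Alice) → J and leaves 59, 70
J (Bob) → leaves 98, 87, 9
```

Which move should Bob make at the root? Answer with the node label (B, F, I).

C (Bob): min(60, 13, 53) = 13
D (Bob): min(50, 49, 12) = 12
E (Bob): min(89, 99, 15) = 15
B (Alice): max(13, 12, 15) = 15
G (Bob): min(32, 26, 60) = 26
H (Bob): min(45, 25, 50) = 25
F (Alice): max(26, 25, 0) = 26
J (Bob): min(98, 87, 9) = 9
I (Alice): max(9, 59, 70) = 70
Root (Bob): min(15, 26, 70) = 15
Bob picks the child with the lowest value: B (value 15).

B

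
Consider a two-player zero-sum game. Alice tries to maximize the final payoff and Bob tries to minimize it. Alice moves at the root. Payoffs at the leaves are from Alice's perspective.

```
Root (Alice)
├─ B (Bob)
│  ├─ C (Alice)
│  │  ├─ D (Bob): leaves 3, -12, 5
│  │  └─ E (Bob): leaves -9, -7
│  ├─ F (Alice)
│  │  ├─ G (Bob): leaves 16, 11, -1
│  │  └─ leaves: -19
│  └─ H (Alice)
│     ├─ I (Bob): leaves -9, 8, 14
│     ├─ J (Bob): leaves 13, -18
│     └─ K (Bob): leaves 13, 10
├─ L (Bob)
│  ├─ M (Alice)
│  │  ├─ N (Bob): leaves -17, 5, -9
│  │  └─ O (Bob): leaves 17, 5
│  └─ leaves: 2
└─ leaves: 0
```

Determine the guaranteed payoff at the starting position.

D (Bob): min(3, -12, 5) = -12
E (Bob): min(-9, -7) = -9
C (Alice): max(-12, -9) = -9
G (Bob): min(16, 11, -1) = -1
F (Alice): max(-1, -19) = -1
I (Bob): min(-9, 8, 14) = -9
J (Bob): min(13, -18) = -18
K (Bob): min(13, 10) = 10
H (Alice): max(-9, -18, 10) = 10
B (Bob): min(-9, -1, 10) = -9
N (Bob): min(-17, 5, -9) = -17
O (Bob): min(17, 5) = 5
M (Alice): max(-17, 5) = 5
L (Bob): min(5, 2) = 2
Root (Alice): max(-9, 2, 0) = 2

2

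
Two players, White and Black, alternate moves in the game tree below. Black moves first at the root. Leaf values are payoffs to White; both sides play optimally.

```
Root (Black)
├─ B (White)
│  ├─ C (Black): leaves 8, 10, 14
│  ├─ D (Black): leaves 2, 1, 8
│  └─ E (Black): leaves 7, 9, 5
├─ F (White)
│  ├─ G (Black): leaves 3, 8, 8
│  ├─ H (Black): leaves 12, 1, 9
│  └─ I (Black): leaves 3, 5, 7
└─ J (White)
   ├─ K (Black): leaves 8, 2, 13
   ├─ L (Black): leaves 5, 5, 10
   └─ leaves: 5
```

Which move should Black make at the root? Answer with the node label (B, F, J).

F

C (Black): min(8, 10, 14) = 8
D (Black): min(2, 1, 8) = 1
E (Black): min(7, 9, 5) = 5
B (White): max(8, 1, 5) = 8
G (Black): min(3, 8, 8) = 3
H (Black): min(12, 1, 9) = 1
I (Black): min(3, 5, 7) = 3
F (White): max(3, 1, 3) = 3
K (Black): min(8, 2, 13) = 2
L (Black): min(5, 5, 10) = 5
J (White): max(2, 5, 5) = 5
Root (Black): min(8, 3, 5) = 3
Black picks the child with the lowest value: F (value 3).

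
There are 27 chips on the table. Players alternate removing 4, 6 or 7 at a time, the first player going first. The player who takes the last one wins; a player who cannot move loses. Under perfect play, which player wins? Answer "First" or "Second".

Compute winning (W) and losing (L) positions by backward induction:
i:   0  1  2  3  4  5  6  7  8  9 10 11 12 13 14 15 16 17 18 19 20 21 22 23 24 25 26 27
     L  L  L  L  W  W  W  W  W  W  W  L  L  L  L  W  W  W  W  W  W  W  L  L  L  L  W  W
Position 27 is W, so the first player wins.

First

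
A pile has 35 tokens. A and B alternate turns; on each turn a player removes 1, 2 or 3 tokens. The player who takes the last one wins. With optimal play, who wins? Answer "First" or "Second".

First

W/L table (W = player to move can force a win):
i:   0  1  2  3  4  5  6  7  8  9 10 11 12 13 14 15 16 17 18 19 20 21 22 23 24 25 26 27 28 29 30 31 32 33 34 35
     L  W  W  W  L  W  W  W  L  W  W  W  L  W  W  W  L  W  W  W  L  W  W  W  L  W  W  W  L  W  W  W  L  W  W  W
Position 35 is W, so the first player wins.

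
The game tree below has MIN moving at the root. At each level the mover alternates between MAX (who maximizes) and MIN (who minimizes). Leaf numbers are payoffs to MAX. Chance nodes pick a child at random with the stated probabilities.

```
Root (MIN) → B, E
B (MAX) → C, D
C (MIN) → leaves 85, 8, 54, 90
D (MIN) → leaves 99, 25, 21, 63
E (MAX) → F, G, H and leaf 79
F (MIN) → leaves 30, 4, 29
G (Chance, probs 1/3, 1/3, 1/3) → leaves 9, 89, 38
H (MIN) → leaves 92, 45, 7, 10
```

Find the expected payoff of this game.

C (MIN): min(85, 8, 54, 90) = 8
D (MIN): min(99, 25, 21, 63) = 21
B (MAX): max(8, 21) = 21
F (MIN): min(30, 4, 29) = 4
G (Chance): 1/3·9 + 1/3·89 + 1/3·38 = 45.33
H (MIN): min(92, 45, 7, 10) = 7
E (MAX): max(4, 45.33, 7, 79) = 79
Root (MIN): min(21, 79) = 21

21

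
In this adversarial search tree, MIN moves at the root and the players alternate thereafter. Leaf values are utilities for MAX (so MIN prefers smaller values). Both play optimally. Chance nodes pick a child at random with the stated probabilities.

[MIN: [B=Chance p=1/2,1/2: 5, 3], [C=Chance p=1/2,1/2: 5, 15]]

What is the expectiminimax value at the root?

4

B (Chance): 1/2·5 + 1/2·3 = 4
C (Chance): 1/2·5 + 1/2·15 = 10
Root (MIN): min(4, 10) = 4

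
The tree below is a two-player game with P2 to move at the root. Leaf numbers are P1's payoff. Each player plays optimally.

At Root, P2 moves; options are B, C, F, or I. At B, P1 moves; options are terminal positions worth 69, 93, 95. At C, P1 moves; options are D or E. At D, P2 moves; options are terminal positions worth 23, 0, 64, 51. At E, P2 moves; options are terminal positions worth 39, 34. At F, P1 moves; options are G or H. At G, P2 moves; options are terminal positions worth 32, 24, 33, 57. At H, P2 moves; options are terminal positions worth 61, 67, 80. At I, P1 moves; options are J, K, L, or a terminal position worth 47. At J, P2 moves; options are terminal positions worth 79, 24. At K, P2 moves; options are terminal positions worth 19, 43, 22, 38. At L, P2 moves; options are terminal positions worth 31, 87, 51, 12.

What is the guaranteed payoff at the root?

34

B (P1): max(69, 93, 95) = 95
D (P2): min(23, 0, 64, 51) = 0
E (P2): min(39, 34) = 34
C (P1): max(0, 34) = 34
G (P2): min(32, 24, 33, 57) = 24
H (P2): min(61, 67, 80) = 61
F (P1): max(24, 61) = 61
J (P2): min(79, 24) = 24
K (P2): min(19, 43, 22, 38) = 19
L (P2): min(31, 87, 51, 12) = 12
I (P1): max(24, 19, 12, 47) = 47
Root (P2): min(95, 34, 61, 47) = 34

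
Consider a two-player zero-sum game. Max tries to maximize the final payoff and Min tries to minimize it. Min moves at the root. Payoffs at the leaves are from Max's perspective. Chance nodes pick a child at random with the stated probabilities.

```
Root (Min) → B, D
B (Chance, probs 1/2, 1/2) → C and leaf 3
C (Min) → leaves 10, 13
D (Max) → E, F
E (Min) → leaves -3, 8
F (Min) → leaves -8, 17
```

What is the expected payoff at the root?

-3

C (Min): min(10, 13) = 10
B (Chance): 1/2·10 + 1/2·3 = 6.5
E (Min): min(-3, 8) = -3
F (Min): min(-8, 17) = -8
D (Max): max(-3, -8) = -3
Root (Min): min(6.5, -3) = -3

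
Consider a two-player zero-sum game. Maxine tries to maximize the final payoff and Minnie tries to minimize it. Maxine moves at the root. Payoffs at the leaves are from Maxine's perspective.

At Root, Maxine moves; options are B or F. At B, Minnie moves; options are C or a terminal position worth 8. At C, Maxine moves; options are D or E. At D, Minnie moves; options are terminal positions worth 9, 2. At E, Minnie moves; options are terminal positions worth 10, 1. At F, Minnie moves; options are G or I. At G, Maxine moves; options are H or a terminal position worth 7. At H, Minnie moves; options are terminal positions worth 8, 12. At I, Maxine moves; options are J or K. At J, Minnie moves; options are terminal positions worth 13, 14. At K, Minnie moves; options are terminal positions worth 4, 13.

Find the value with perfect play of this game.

8

D (Minnie): min(9, 2) = 2
E (Minnie): min(10, 1) = 1
C (Maxine): max(2, 1) = 2
B (Minnie): min(2, 8) = 2
H (Minnie): min(8, 12) = 8
G (Maxine): max(8, 7) = 8
J (Minnie): min(13, 14) = 13
K (Minnie): min(4, 13) = 4
I (Maxine): max(13, 4) = 13
F (Minnie): min(8, 13) = 8
Root (Maxine): max(2, 8) = 8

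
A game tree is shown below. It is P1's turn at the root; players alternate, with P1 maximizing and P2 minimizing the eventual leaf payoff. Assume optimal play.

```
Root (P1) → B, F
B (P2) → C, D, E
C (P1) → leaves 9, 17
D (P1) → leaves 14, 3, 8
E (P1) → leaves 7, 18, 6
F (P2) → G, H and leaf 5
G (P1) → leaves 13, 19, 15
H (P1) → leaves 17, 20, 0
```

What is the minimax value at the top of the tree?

14

C (P1): max(9, 17) = 17
D (P1): max(14, 3, 8) = 14
E (P1): max(7, 18, 6) = 18
B (P2): min(17, 14, 18) = 14
G (P1): max(13, 19, 15) = 19
H (P1): max(17, 20, 0) = 20
F (P2): min(19, 20, 5) = 5
Root (P1): max(14, 5) = 14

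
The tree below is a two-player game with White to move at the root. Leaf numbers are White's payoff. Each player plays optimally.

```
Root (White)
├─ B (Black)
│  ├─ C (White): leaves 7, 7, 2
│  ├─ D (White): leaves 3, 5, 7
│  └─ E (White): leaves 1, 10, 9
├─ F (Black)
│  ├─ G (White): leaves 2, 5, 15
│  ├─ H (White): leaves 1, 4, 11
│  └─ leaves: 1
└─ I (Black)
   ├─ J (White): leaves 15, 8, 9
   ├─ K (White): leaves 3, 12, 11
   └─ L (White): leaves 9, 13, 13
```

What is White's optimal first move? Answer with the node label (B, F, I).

C (White): max(7, 7, 2) = 7
D (White): max(3, 5, 7) = 7
E (White): max(1, 10, 9) = 10
B (Black): min(7, 7, 10) = 7
G (White): max(2, 5, 15) = 15
H (White): max(1, 4, 11) = 11
F (Black): min(15, 11, 1) = 1
J (White): max(15, 8, 9) = 15
K (White): max(3, 12, 11) = 12
L (White): max(9, 13, 13) = 13
I (Black): min(15, 12, 13) = 12
Root (White): max(7, 1, 12) = 12
White picks the child with the highest value: I (value 12).

I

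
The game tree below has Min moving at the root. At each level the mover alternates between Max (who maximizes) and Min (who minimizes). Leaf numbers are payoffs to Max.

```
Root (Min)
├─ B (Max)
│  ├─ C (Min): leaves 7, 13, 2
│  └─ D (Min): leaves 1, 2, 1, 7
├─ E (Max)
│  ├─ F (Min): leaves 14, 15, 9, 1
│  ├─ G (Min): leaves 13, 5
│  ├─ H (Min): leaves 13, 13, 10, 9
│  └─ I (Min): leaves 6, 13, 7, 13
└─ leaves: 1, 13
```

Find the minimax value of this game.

1

C (Min): min(7, 13, 2) = 2
D (Min): min(1, 2, 1, 7) = 1
B (Max): max(2, 1) = 2
F (Min): min(14, 15, 9, 1) = 1
G (Min): min(13, 5) = 5
H (Min): min(13, 13, 10, 9) = 9
I (Min): min(6, 13, 7, 13) = 6
E (Max): max(1, 5, 9, 6) = 9
Root (Min): min(2, 9, 1, 13) = 1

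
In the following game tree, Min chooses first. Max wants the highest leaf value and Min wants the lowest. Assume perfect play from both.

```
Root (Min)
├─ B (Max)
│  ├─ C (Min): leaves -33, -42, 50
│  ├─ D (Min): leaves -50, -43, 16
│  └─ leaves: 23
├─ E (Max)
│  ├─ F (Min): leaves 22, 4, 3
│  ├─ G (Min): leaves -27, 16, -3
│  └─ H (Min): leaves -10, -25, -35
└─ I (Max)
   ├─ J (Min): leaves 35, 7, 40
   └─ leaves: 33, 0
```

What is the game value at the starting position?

C (Min): min(-33, -42, 50) = -42
D (Min): min(-50, -43, 16) = -50
B (Max): max(-42, -50, 23) = 23
F (Min): min(22, 4, 3) = 3
G (Min): min(-27, 16, -3) = -27
H (Min): min(-10, -25, -35) = -35
E (Max): max(3, -27, -35) = 3
J (Min): min(35, 7, 40) = 7
I (Max): max(7, 33, 0) = 33
Root (Min): min(23, 3, 33) = 3

3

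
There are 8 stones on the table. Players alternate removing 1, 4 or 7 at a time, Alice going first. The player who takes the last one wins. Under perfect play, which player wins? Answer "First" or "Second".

W/L table (W = player to move can force a win):
i:   0  1  2  3  4  5  6  7  8
     L  W  L  W  W  L  W  W  L
Position 8 is L, so the second player wins.

Second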